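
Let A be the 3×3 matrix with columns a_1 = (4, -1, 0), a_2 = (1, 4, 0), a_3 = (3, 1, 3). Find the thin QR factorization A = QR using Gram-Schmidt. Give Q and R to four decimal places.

Q = [[0.9701, 0.2425, 0.0000], [-0.2425, 0.9701, 0.0000], [0.0000, 0.0000, 1.0000]], R = [[4.1231, 0.0000, 2.6679], [0.0000, 4.1231, 1.6977], [0.0000, 0.0000, 3.0000]]

q_1 = a_1/‖a_1‖ = (4, -1, 0)/4.1231 = (0.9701, -0.2425, 0.0000).
r_{12} = q_1·a_2 = 0.0000.
u_2 = a_2 + 0.0000·q_1 = (1.0000, 4.0000, 0.0000).
‖u_2‖ = 4.1231, so q_2 = (0.2425, 0.9701, 0.0000).
r_{13} = q_1·a_3 = 2.6679; r_{23} = q_2·a_3 = 1.6977.
u_3 = a_3 − 2.6679·q_1 − 1.6977·q_2 = (0.0000, 0.0000, 3.0000).
‖u_3‖ = 3.0000, so q_3 = (0.0000, 0.0000, 1.0000).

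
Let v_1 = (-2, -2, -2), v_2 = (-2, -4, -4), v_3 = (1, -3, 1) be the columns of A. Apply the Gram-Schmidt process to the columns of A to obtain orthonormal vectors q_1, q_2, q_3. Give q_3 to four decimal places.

q_3 = (0.0000, -0.7071, 0.7071)

v_1 = (-2, -2, -2); ‖v_1‖ = 3.4641, so q_1 = (-0.5774, -0.5774, -0.5774).
q_1·v_2 = (-0.5774)·(-2) + (-0.5774)·(-4) + (-0.5774)·(-4) = 5.7735.
u_2 = v_2 − 5.7735·q_1 = (1.3333, -0.6667, -0.6667).
‖u_2‖ = 1.6330, so q_2 = (0.8165, -0.4082, -0.4082).
q_1·v_3 = (-0.5774)·1 + (-0.5774)·(-3) + (-0.5774)·1 = 0.5774; q_2·v_3 = 0.8165·1 + (-0.4082)·(-3) + (-0.4082)·1 = 1.6330.
u_3 = v_3 − 0.5774·q_1 − 1.6330·q_2 = (0.0000, -2.0000, 2.0000).
‖u_3‖ = 2.8284, so q_3 = (0.0000, -0.7071, 0.7071).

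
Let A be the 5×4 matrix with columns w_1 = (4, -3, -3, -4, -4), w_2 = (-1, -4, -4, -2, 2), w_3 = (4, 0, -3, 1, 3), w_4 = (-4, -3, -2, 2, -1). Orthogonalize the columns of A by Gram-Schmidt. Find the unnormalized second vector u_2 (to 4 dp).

w_1 = (4, -3, -3, -4, -4); ‖w_1‖ = 8.1240, so e_1 = (0.4924, -0.3693, -0.3693, -0.4924, -0.4924).
e_1·w_2 = 0.4924·(-1) + (-0.3693)·(-4) + (-0.3693)·(-4) + (-0.4924)·(-2) + (-0.4924)·2 = 2.4618.
u_2 = w_2 − 2.4618·e_1 = (-2.2121, -3.0909, -3.0909, -0.7879, 3.2121).

u_2 = (-2.2121, -3.0909, -3.0909, -0.7879, 3.2121)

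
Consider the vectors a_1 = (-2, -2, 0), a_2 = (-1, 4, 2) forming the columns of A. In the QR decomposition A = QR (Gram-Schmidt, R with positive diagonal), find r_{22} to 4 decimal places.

a_1 = (-2, -2, 0); ‖a_1‖ = 2.8284, so q_1 = (-0.7071, -0.7071, 0.0000).
q_1·a_2 = (-0.7071)·(-1) + (-0.7071)·4 + 0.0000·2 = -2.1213.
u_2 = a_2 + 2.1213·q_1 = (-2.5000, 2.5000, 2.0000).
r_{22} = ‖u_2‖ = 4.0620.

r_{22} = 4.0620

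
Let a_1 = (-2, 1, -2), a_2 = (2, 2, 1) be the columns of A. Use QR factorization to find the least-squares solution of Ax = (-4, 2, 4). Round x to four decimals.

e_1 = a_1/‖a_1‖ = (-2, 1, -2)/3.0000 = (-0.6667, 0.3333, -0.6667).
r_{12} = e_1·a_2 = -1.3333.
u_2 = a_2 + 1.3333·e_1 = (1.1111, 2.4444, 0.1111).
‖u_2‖ = 2.6874, so e_2 = (0.4134, 0.9096, 0.0413).
Qᵀb = (0.6667, 0.3308).
Back-substitute: x_2 = 0.3308/2.6874 = 0.1231.
x_1 = (0.6667 + 1.3333·0.1231)/3.0000 = 0.2769.

x = (0.2769, 0.1231)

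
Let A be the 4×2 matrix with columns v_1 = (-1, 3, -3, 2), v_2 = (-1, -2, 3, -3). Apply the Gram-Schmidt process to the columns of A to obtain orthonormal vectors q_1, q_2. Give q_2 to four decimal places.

q_2 = (-0.7894, 0.2570, 0.1652, -0.5324)

v_1 = (-1, 3, -3, 2); ‖v_1‖ = 4.7958, so q_1 = (-0.2085, 0.6255, -0.6255, 0.4170).
q_1·v_2 = (-0.2085)·(-1) + 0.6255·(-2) + (-0.6255)·3 + 0.4170·(-3) = -4.1703.
u_2 = v_2 + 4.1703·q_1 = (-1.8696, 0.6087, 0.3913, -1.2609).
‖u_2‖ = 2.3683, so q_2 = (-0.7894, 0.2570, 0.1652, -0.5324).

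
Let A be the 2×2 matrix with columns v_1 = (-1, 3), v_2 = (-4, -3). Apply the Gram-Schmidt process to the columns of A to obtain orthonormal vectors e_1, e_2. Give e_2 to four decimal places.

e_2 = (-0.9487, -0.3162)

v_1 = (-1, 3); ‖v_1‖ = 3.1623, so e_1 = (-0.3162, 0.9487).
e_1·v_2 = (-0.3162)·(-4) + 0.9487·(-3) = -1.5811.
u_2 = v_2 + 1.5811·e_1 = (-4.5000, -1.5000).
‖u_2‖ = 4.7434, so e_2 = (-0.9487, -0.3162).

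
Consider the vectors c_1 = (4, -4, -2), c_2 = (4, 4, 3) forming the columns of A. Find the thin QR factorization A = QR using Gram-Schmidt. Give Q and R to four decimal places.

c_1 = (4, -4, -2); ‖c_1‖ = 6.0000, so e_1 = (0.6667, -0.6667, -0.3333).
e_1·c_2 = 0.6667·4 + (-0.6667)·4 + (-0.3333)·3 = -1.0000.
u_2 = c_2 + 1.0000·e_1 = (4.6667, 3.3333, 2.6667).
‖u_2‖ = 6.3246, so e_2 = (0.7379, 0.5270, 0.4216).

Q = [[0.6667, 0.7379], [-0.6667, 0.5270], [-0.3333, 0.4216]], R = [[6.0000, -1.0000], [0.0000, 6.3246]]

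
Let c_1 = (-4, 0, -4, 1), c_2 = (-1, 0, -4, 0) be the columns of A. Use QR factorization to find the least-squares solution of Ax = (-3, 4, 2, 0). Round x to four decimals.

c_1 = (-4, 0, -4, 1); ‖c_1‖ = 5.7446, so q_1 = (-0.6963, 0.0000, -0.6963, 0.1741).
q_1·c_2 = (-0.6963)·(-1) + 0.0000·0 + (-0.6963)·(-4) + 0.1741·0 = 3.4816.
u_2 = c_2 − 3.4816·q_1 = (1.4242, 0.0000, -1.5758, -0.6061).
‖u_2‖ = 2.2088, so q_2 = (0.6448, 0.0000, -0.7134, -0.2744).
Qᵀb = (0.6963, -3.3612).
Back-substitute: x_2 = -3.3612/2.2088 = -1.5217.
x_1 = (0.6963 − 3.4816·(-1.5217))/5.7446 = 1.0435.

x = (1.0435, -1.5217)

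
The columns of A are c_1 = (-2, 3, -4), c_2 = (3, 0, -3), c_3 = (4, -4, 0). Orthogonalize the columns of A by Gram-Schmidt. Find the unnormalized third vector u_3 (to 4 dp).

q_1 = c_1/‖c_1‖ = (-2, 3, -4)/5.3852 = (-0.3714, 0.5571, -0.7428).
r_{12} = q_1·c_2 = 1.1142.
u_2 = c_2 − 1.1142·q_1 = (3.4138, -0.6207, -2.1724).
‖u_2‖ = 4.0937, so q_2 = (0.8339, -0.1516, -0.5307).
r_{13} = q_1·c_3 = -3.7139; r_{23} = q_2·c_3 = 3.9421.
u_3 = c_3 + 3.7139·q_1 − 3.9421·q_2 = (-0.6667, -1.3333, -0.6667).

u_3 = (-0.6667, -1.3333, -0.6667)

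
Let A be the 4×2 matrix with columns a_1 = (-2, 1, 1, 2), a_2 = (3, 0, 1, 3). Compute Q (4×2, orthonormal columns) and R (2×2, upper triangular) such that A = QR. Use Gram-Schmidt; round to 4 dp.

a_1 = (-2, 1, 1, 2); ‖a_1‖ = 3.1623, so e_1 = (-0.6325, 0.3162, 0.3162, 0.6325).
e_1·a_2 = (-0.6325)·3 + 0.3162·0 + 0.3162·1 + 0.6325·3 = 0.3162.
u_2 = a_2 − 0.3162·e_1 = (3.2000, -0.1000, 0.9000, 2.8000).
‖u_2‖ = 4.3474, so e_2 = (0.7361, -0.0230, 0.2070, 0.6441).

Q = [[-0.6325, 0.7361], [0.3162, -0.0230], [0.3162, 0.2070], [0.6325, 0.6441]], R = [[3.1623, 0.3162], [0.0000, 4.3474]]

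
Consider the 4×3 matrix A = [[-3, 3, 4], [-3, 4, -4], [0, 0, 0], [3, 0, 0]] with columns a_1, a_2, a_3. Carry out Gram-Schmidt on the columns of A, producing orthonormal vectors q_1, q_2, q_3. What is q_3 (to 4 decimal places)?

a_1 = (-3, -3, 0, 3); ‖a_1‖ = 5.1962, so q_1 = (-0.5774, -0.5774, 0.0000, 0.5774).
q_1·a_2 = (-0.5774)·3 + (-0.5774)·4 + 0.0000·0 + 0.5774·0 = -4.0415.
u_2 = a_2 + 4.0415·q_1 = (0.6667, 1.6667, 0.0000, 2.3333).
‖u_2‖ = 2.9439, so q_2 = (0.2265, 0.5661, 0.0000, 0.7926).
q_1·a_3 = (-0.5774)·4 + (-0.5774)·(-4) + 0.0000·0 + 0.5774·0 = 0.0000; q_2·a_3 = 0.2265·4 + 0.5661·(-4) + 0.0000·0 + 0.7926·0 = -1.3587.
u_3 = a_3 + 0.0000·q_1 + 1.3587·q_2 = (4.3077, -3.2308, 0.0000, 1.0769).
‖u_3‖ = 5.4913, so q_3 = (0.7845, -0.5883, 0.0000, 0.1961).

q_3 = (0.7845, -0.5883, 0.0000, 0.1961)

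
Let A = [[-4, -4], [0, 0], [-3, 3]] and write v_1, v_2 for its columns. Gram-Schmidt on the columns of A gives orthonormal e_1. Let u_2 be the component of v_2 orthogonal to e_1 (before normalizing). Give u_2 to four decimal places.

u_2 = (-2.8800, 0.0000, 3.8400)

v_1 = (-4, 0, -3); ‖v_1‖ = 5.0000, so e_1 = (-0.8000, 0.0000, -0.6000).
e_1·v_2 = (-0.8000)·(-4) + 0.0000·0 + (-0.6000)·3 = 1.4000.
u_2 = v_2 − 1.4000·e_1 = (-2.8800, 0.0000, 3.8400).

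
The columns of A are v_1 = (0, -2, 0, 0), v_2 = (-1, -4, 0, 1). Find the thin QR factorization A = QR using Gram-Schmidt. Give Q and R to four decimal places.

Q = [[0.0000, -0.7071], [-1.0000, 0.0000], [0.0000, 0.0000], [0.0000, 0.7071]], R = [[2.0000, 4.0000], [0.0000, 1.4142]]

q_1 = v_1/‖v_1‖ = (0, -2, 0, 0)/2.0000 = (0.0000, -1.0000, 0.0000, 0.0000).
r_{12} = q_1·v_2 = 4.0000.
u_2 = v_2 − 4.0000·q_1 = (-1.0000, 0.0000, 0.0000, 1.0000).
‖u_2‖ = 1.4142, so q_2 = (-0.7071, 0.0000, 0.0000, 0.7071).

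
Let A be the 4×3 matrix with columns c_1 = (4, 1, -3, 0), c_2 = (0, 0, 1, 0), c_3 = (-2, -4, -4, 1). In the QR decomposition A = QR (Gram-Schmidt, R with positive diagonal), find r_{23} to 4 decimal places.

c_1 = (4, 1, -3, 0); ‖c_1‖ = 5.0990, so e_1 = (0.7845, 0.1961, -0.5883, 0.0000).
e_1·c_2 = 0.7845·0 + 0.1961·0 + (-0.5883)·1 + 0.0000·0 = -0.5883.
u_2 = c_2 + 0.5883·e_1 = (0.4615, 0.1154, 0.6538, 0.0000).
‖u_2‖ = 0.8086, so e_2 = (0.5708, 0.1427, 0.8086, 0.0000).
r_{23} = e_2·c_3 = -4.9468.

r_{23} = -4.9468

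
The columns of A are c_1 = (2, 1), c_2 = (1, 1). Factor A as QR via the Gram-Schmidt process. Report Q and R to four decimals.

c_1 = (2, 1); ‖c_1‖ = 2.2361, so q_1 = (0.8944, 0.4472).
q_1·c_2 = 0.8944·1 + 0.4472·1 = 1.3416.
u_2 = c_2 − 1.3416·q_1 = (-0.2000, 0.4000).
‖u_2‖ = 0.4472, so q_2 = (-0.4472, 0.8944).

Q = [[0.8944, -0.4472], [0.4472, 0.8944]], R = [[2.2361, 1.3416], [0.0000, 0.4472]]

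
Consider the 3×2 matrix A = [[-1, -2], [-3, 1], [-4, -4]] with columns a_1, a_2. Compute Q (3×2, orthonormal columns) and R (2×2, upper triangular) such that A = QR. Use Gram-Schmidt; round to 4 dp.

a_1 = (-1, -3, -4); ‖a_1‖ = 5.0990, so e_1 = (-0.1961, -0.5883, -0.7845).
e_1·a_2 = (-0.1961)·(-2) + (-0.5883)·1 + (-0.7845)·(-4) = 2.9417.
u_2 = a_2 − 2.9417·e_1 = (-1.4231, 2.7308, -1.6923).
‖u_2‖ = 3.5137, so e_2 = (-0.4050, 0.7772, -0.4816).

Q = [[-0.1961, -0.4050], [-0.5883, 0.7772], [-0.7845, -0.4816]], R = [[5.0990, 2.9417], [0.0000, 3.5137]]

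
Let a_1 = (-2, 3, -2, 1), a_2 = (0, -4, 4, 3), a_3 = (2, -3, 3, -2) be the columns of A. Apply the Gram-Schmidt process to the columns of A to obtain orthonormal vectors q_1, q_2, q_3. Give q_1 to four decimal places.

q_1 = (-0.4714, 0.7071, -0.4714, 0.2357)

q_1 = a_1/‖a_1‖ = (-2, 3, -2, 1)/4.2426 = (-0.4714, 0.7071, -0.4714, 0.2357).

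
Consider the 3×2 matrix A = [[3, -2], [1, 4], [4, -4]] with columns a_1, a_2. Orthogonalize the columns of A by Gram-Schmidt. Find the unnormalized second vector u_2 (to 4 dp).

u_2 = (0.0769, 4.6923, -1.2308)

a_1 = (3, 1, 4); ‖a_1‖ = 5.0990, so e_1 = (0.5883, 0.1961, 0.7845).
e_1·a_2 = 0.5883·(-2) + 0.1961·4 + 0.7845·(-4) = -3.5301.
u_2 = a_2 + 3.5301·e_1 = (0.0769, 4.6923, -1.2308).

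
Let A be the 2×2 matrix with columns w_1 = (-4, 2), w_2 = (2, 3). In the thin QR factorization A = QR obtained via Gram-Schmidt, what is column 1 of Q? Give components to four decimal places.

w_1 = (-4, 2); ‖w_1‖ = 4.4721, so q_1 = (-0.8944, 0.4472).

q_1 = (-0.8944, 0.4472)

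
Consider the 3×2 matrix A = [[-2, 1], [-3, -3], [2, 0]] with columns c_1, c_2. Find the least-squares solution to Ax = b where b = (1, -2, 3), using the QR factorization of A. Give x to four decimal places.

c_1 = (-2, -3, 2); ‖c_1‖ = 4.1231, so q_1 = (-0.4851, -0.7276, 0.4851).
q_1·c_2 = (-0.4851)·1 + (-0.7276)·(-3) + 0.4851·0 = 1.6977.
u_2 = c_2 − 1.6977·q_1 = (1.8235, -1.7647, -0.8235).
‖u_2‖ = 2.6679, so q_2 = (0.6835, -0.6615, -0.3087).
Qᵀb = (2.4254, 1.0804).
Back-substitute: x_2 = 1.0804/2.6679 = 0.4050.
x_1 = (2.4254 − 1.6977·0.4050)/4.1231 = 0.4215.

x = (0.4215, 0.4050)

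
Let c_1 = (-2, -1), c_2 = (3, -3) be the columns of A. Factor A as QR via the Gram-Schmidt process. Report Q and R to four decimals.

q_1 = c_1/‖c_1‖ = (-2, -1)/2.2361 = (-0.8944, -0.4472).
r_{12} = q_1·c_2 = -1.3416.
u_2 = c_2 + 1.3416·q_1 = (1.8000, -3.6000).
‖u_2‖ = 4.0249, so q_2 = (0.4472, -0.8944).

Q = [[-0.8944, 0.4472], [-0.4472, -0.8944]], R = [[2.2361, -1.3416], [0.0000, 4.0249]]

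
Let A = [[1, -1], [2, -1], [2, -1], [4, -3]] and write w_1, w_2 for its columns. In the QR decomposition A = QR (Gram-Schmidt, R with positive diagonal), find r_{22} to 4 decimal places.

w_1 = (1, 2, 2, 4); ‖w_1‖ = 5.0000, so e_1 = (0.2000, 0.4000, 0.4000, 0.8000).
e_1·w_2 = 0.2000·(-1) + 0.4000·(-1) + 0.4000·(-1) + 0.8000·(-3) = -3.4000.
u_2 = w_2 + 3.4000·e_1 = (-0.3200, 0.3600, 0.3600, -0.2800).
r_{22} = ‖u_2‖ = 0.6633.

r_{22} = 0.6633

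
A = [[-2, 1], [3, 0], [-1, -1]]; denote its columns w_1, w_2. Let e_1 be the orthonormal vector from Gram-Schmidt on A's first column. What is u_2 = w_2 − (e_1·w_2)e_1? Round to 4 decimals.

w_1 = (-2, 3, -1); ‖w_1‖ = 3.7417, so e_1 = (-0.5345, 0.8018, -0.2673).
e_1·w_2 = (-0.5345)·1 + 0.8018·0 + (-0.2673)·(-1) = -0.2673.
u_2 = w_2 + 0.2673·e_1 = (0.8571, 0.2143, -1.0714).

u_2 = (0.8571, 0.2143, -1.0714)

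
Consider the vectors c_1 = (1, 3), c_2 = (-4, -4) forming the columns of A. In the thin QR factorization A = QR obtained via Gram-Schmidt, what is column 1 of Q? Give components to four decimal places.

q_1 = c_1/‖c_1‖ = (1, 3)/3.1623 = (0.3162, 0.9487).

q_1 = (0.3162, 0.9487)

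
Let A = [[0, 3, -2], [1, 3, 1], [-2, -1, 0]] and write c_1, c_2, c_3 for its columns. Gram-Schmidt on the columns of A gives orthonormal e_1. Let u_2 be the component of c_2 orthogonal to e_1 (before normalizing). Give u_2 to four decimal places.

u_2 = (3.0000, 2.0000, 1.0000)

c_1 = (0, 1, -2); ‖c_1‖ = 2.2361, so e_1 = (0.0000, 0.4472, -0.8944).
e_1·c_2 = 0.0000·3 + 0.4472·3 + (-0.8944)·(-1) = 2.2361.
u_2 = c_2 − 2.2361·e_1 = (3.0000, 2.0000, 1.0000).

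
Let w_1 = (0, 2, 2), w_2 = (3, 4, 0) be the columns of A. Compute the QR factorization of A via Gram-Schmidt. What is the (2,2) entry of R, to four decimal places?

r_{22} = 4.1231

w_1 = (0, 2, 2); ‖w_1‖ = 2.8284, so q_1 = (0.0000, 0.7071, 0.7071).
q_1·w_2 = 0.0000·3 + 0.7071·4 + 0.7071·0 = 2.8284.
u_2 = w_2 − 2.8284·q_1 = (3.0000, 2.0000, -2.0000).
r_{22} = ‖u_2‖ = 4.1231.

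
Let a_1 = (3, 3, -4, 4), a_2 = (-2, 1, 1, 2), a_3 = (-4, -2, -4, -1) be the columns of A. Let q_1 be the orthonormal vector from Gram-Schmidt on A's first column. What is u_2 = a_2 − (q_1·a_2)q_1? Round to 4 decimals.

u_2 = (-2.0600, 0.9400, 1.0800, 1.9200)

q_1 = a_1/‖a_1‖ = (3, 3, -4, 4)/7.0711 = (0.4243, 0.4243, -0.5657, 0.5657).
r_{12} = q_1·a_2 = 0.1414.
u_2 = a_2 − 0.1414·q_1 = (-2.0600, 0.9400, 1.0800, 1.9200).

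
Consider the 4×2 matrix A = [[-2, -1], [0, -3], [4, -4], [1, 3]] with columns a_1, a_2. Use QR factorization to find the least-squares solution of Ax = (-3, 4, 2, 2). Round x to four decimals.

x = (0.7150, -0.0896)

a_1 = (-2, 0, 4, 1); ‖a_1‖ = 4.5826, so q_1 = (-0.4364, 0.0000, 0.8729, 0.2182).
q_1·a_2 = (-0.4364)·(-1) + 0.0000·(-3) + 0.8729·(-4) + 0.2182·3 = -2.4004.
u_2 = a_2 + 2.4004·q_1 = (-2.0476, -3.0000, -1.9048, 3.5238).
‖u_2‖ = 5.4072, so q_2 = (-0.3787, -0.5548, -0.3523, 0.6517).
Qᵀb = (3.4915, -0.4844).
Back-substitute: x_2 = -0.4844/5.4072 = -0.0896.
x_1 = (3.4915 + 2.4004·(-0.0896))/4.5826 = 0.7150.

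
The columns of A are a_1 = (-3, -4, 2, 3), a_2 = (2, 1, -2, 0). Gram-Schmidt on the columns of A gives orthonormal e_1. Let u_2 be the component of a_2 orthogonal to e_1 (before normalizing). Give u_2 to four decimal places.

u_2 = (0.8947, -0.4737, -1.2632, 1.1053)

a_1 = (-3, -4, 2, 3); ‖a_1‖ = 6.1644, so e_1 = (-0.4867, -0.6489, 0.3244, 0.4867).
e_1·a_2 = (-0.4867)·2 + (-0.6489)·1 + 0.3244·(-2) + 0.4867·0 = -2.2711.
u_2 = a_2 + 2.2711·e_1 = (0.8947, -0.4737, -1.2632, 1.1053).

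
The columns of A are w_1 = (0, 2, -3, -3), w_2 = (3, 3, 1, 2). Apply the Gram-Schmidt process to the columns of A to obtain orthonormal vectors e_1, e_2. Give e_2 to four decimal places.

e_1 = w_1/‖w_1‖ = (0, 2, -3, -3)/4.6904 = (0.0000, 0.4264, -0.6396, -0.6396).
r_{12} = e_1·w_2 = -0.6396.
u_2 = w_2 + 0.6396·e_1 = (3.0000, 3.2727, 0.5909, 1.5909).
‖u_2‖ = 4.7530, so e_2 = (0.6312, 0.6886, 0.1243, 0.3347).

e_2 = (0.6312, 0.6886, 0.1243, 0.3347)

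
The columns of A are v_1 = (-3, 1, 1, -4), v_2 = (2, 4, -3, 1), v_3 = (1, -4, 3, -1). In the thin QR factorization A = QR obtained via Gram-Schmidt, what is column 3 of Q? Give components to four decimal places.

q_1 = v_1/‖v_1‖ = (-3, 1, 1, -4)/5.1962 = (-0.5774, 0.1925, 0.1925, -0.7698).
r_{12} = q_1·v_2 = -1.7321.
u_2 = v_2 + 1.7321·q_1 = (1.0000, 4.3333, -2.6667, -0.3333).
‖u_2‖ = 5.1962, so q_2 = (0.1925, 0.8340, -0.5132, -0.0642).
r_{13} = q_1·v_3 = 0.0000; r_{23} = q_2·v_3 = -4.6188.
u_3 = v_3 + 0.0000·q_1 + 4.6188·q_2 = (1.8889, -0.1481, 0.6296, -1.2963).
‖u_3‖ = 2.3805, so q_3 = (0.7935, -0.0622, 0.2645, -0.5446).

q_3 = (0.7935, -0.0622, 0.2645, -0.5446)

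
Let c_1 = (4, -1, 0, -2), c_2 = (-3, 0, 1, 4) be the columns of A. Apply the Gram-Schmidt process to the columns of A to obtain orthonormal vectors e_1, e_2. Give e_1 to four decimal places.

e_1 = c_1/‖c_1‖ = (4, -1, 0, -2)/4.5826 = (0.8729, -0.2182, 0.0000, -0.4364).

e_1 = (0.8729, -0.2182, 0.0000, -0.4364)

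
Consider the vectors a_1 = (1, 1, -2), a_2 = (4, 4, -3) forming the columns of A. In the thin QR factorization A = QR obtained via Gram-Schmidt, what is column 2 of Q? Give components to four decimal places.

a_1 = (1, 1, -2); ‖a_1‖ = 2.4495, so q_1 = (0.4082, 0.4082, -0.8165).
q_1·a_2 = 0.4082·4 + 0.4082·4 + (-0.8165)·(-3) = 5.7155.
u_2 = a_2 − 5.7155·q_1 = (1.6667, 1.6667, 1.6667).
‖u_2‖ = 2.8868, so q_2 = (0.5774, 0.5774, 0.5774).

q_2 = (0.5774, 0.5774, 0.5774)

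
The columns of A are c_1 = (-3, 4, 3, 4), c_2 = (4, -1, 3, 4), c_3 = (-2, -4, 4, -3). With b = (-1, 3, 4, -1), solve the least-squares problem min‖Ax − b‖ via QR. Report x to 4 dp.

c_1 = (-3, 4, 3, 4); ‖c_1‖ = 7.0711, so q_1 = (-0.4243, 0.5657, 0.4243, 0.5657).
q_1·c_2 = (-0.4243)·4 + 0.5657·(-1) + 0.4243·3 + 0.5657·4 = 1.2728.
u_2 = c_2 − 1.2728·q_1 = (4.5400, -1.7200, 2.4600, 3.2800).
‖u_2‖ = 6.3545, so q_2 = (0.7145, -0.2707, 0.3871, 0.5162).
q_1·c_3 = (-0.4243)·(-2) + 0.5657·(-4) + 0.4243·4 + 0.5657·(-3) = -1.4142; q_2·c_3 = 0.7145·(-2) + (-0.2707)·(-4) + 0.3871·4 + 0.5162·(-3) = -0.3462.
u_3 = c_3 + 1.4142·q_1 + 0.3462·q_2 = (-2.3526, -3.2937, 4.7340, -2.0213).
‖u_3‖ = 6.5483, so q_3 = (-0.3593, -0.5030, 0.7229, -0.3087).
Qᵀb = (3.2527, -0.4941, 2.0508).
Back-substitute: x_3 = 2.0508/6.5483 = 0.3132.
x_2 = (-0.4941 + 0.3462·0.3132)/6.3545 = -0.0607.
x_1 = (3.2527 − 1.2728·(-0.0607) + 1.4142·0.3132)/7.0711 = 0.5336.

x = (0.5336, -0.0607, 0.3132)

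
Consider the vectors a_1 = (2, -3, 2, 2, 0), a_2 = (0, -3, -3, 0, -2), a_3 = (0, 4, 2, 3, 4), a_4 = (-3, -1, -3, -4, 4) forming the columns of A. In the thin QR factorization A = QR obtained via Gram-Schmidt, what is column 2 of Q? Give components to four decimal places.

e_1 = a_1/‖a_1‖ = (2, -3, 2, 2, 0)/4.5826 = (0.4364, -0.6547, 0.4364, 0.4364, 0.0000).
r_{12} = e_1·a_2 = 0.6547.
u_2 = a_2 − 0.6547·e_1 = (-0.2857, -2.5714, -3.2857, -0.2857, -2.0000).
‖u_2‖ = 4.6445, so e_2 = (-0.0615, -0.5536, -0.7074, -0.0615, -0.4306).

e_2 = (-0.0615, -0.5536, -0.7074, -0.0615, -0.4306)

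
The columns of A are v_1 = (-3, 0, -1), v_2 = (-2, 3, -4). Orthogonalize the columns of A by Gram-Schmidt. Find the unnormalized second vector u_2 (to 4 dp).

v_1 = (-3, 0, -1); ‖v_1‖ = 3.1623, so q_1 = (-0.9487, 0.0000, -0.3162).
q_1·v_2 = (-0.9487)·(-2) + 0.0000·3 + (-0.3162)·(-4) = 3.1623.
u_2 = v_2 − 3.1623·q_1 = (1.0000, 3.0000, -3.0000).

u_2 = (1.0000, 3.0000, -3.0000)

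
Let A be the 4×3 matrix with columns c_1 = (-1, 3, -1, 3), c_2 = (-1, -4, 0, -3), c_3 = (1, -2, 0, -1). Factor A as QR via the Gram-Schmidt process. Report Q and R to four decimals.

c_1 = (-1, 3, -1, 3); ‖c_1‖ = 4.4721, so e_1 = (-0.2236, 0.6708, -0.2236, 0.6708).
e_1·c_2 = (-0.2236)·(-1) + 0.6708·(-4) + (-0.2236)·0 + 0.6708·(-3) = -4.4721.
u_2 = c_2 + 4.4721·e_1 = (-2.0000, -1.0000, -1.0000, 0.0000).
‖u_2‖ = 2.4495, so e_2 = (-0.8165, -0.4082, -0.4082, 0.0000).
e_1·c_3 = (-0.2236)·1 + 0.6708·(-2) + (-0.2236)·0 + 0.6708·(-1) = -2.2361; e_2·c_3 = (-0.8165)·1 + (-0.4082)·(-2) + (-0.4082)·0 + 0.0000·(-1) = 0.0000.
u_3 = c_3 + 2.2361·e_1 + 0.0000·e_2 = (0.5000, -0.5000, -0.5000, 0.5000).
‖u_3‖ = 1.0000, so e_3 = (0.5000, -0.5000, -0.5000, 0.5000).

Q = [[-0.2236, -0.8165, 0.5000], [0.6708, -0.4082, -0.5000], [-0.2236, -0.4082, -0.5000], [0.6708, 0.0000, 0.5000]], R = [[4.4721, -4.4721, -2.2361], [0.0000, 2.4495, 0.0000], [0.0000, 0.0000, 1.0000]]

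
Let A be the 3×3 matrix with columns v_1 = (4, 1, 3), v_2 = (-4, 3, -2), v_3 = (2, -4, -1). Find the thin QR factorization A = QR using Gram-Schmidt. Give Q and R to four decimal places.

Q = [[0.7845, -0.2770, 0.5549], [0.1961, 0.9596, 0.2018], [0.5883, 0.0495, -0.8071]], R = [[5.0990, -3.7262, 0.1961], [0.0000, 3.8879, -4.4418], [0.0000, 0.0000, 1.1098]]

q_1 = v_1/‖v_1‖ = (4, 1, 3)/5.0990 = (0.7845, 0.1961, 0.5883).
r_{12} = q_1·v_2 = -3.7262.
u_2 = v_2 + 3.7262·q_1 = (-1.0769, 3.7308, 0.1923).
‖u_2‖ = 3.8879, so q_2 = (-0.2770, 0.9596, 0.0495).
r_{13} = q_1·v_3 = 0.1961; r_{23} = q_2·v_3 = -4.4418.
u_3 = v_3 − 0.1961·q_1 + 4.4418·q_2 = (0.6158, 0.2239, -0.8957).
‖u_3‖ = 1.1098, so q_3 = (0.5549, 0.2018, -0.8071).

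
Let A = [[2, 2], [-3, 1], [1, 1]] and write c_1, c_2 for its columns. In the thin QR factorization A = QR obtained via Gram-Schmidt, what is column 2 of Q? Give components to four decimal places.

e_2 = (0.7171, 0.5976, 0.3586)

e_1 = c_1/‖c_1‖ = (2, -3, 1)/3.7417 = (0.5345, -0.8018, 0.2673).
r_{12} = e_1·c_2 = 0.5345.
u_2 = c_2 − 0.5345·e_1 = (1.7143, 1.4286, 0.8571).
‖u_2‖ = 2.3905, so e_2 = (0.7171, 0.5976, 0.3586).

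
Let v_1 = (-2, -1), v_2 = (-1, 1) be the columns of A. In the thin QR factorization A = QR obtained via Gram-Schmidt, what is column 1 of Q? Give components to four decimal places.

q_1 = v_1/‖v_1‖ = (-2, -1)/2.2361 = (-0.8944, -0.4472).

q_1 = (-0.8944, -0.4472)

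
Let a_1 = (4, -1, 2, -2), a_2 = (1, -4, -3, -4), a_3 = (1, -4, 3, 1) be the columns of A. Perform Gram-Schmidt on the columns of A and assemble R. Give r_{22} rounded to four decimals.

r_{22} = 6.1644

e_1 = a_1/‖a_1‖ = (4, -1, 2, -2)/5.0000 = (0.8000, -0.2000, 0.4000, -0.4000).
r_{12} = e_1·a_2 = 2.0000.
u_2 = a_2 − 2.0000·e_1 = (-0.6000, -3.6000, -3.8000, -3.2000).
r_{22} = ‖u_2‖ = 6.1644.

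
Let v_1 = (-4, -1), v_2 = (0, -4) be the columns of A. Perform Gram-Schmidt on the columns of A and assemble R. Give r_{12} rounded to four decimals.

q_1 = v_1/‖v_1‖ = (-4, -1)/4.1231 = (-0.9701, -0.2425).
r_{12} = q_1·v_2 = 0.9701.

r_{12} = 0.9701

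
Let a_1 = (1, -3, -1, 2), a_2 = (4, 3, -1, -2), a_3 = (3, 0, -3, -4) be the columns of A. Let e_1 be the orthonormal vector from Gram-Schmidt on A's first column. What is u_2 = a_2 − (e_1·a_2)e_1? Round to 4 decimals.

u_2 = (4.5333, 1.4000, -1.5333, -0.9333)

e_1 = a_1/‖a_1‖ = (1, -3, -1, 2)/3.8730 = (0.2582, -0.7746, -0.2582, 0.5164).
r_{12} = e_1·a_2 = -2.0656.
u_2 = a_2 + 2.0656·e_1 = (4.5333, 1.4000, -1.5333, -0.9333).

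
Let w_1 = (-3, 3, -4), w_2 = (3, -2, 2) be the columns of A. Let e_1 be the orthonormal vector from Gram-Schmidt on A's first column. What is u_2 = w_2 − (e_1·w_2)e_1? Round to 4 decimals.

w_1 = (-3, 3, -4); ‖w_1‖ = 5.8310, so e_1 = (-0.5145, 0.5145, -0.6860).
e_1·w_2 = (-0.5145)·3 + 0.5145·(-2) + (-0.6860)·2 = -3.9445.
u_2 = w_2 + 3.9445·e_1 = (0.9706, 0.0294, -0.7059).

u_2 = (0.9706, 0.0294, -0.7059)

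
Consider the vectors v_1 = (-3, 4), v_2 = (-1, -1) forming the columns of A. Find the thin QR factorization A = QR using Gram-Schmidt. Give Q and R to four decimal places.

Q = [[-0.6000, -0.8000], [0.8000, -0.6000]], R = [[5.0000, -0.2000], [0.0000, 1.4000]]

e_1 = v_1/‖v_1‖ = (-3, 4)/5.0000 = (-0.6000, 0.8000).
r_{12} = e_1·v_2 = -0.2000.
u_2 = v_2 + 0.2000·e_1 = (-1.1200, -0.8400).
‖u_2‖ = 1.4000, so e_2 = (-0.8000, -0.6000).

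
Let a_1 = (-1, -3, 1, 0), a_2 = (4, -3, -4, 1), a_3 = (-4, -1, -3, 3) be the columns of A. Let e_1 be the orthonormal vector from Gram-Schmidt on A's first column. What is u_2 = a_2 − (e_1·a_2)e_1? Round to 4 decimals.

a_1 = (-1, -3, 1, 0); ‖a_1‖ = 3.3166, so e_1 = (-0.3015, -0.9045, 0.3015, 0.0000).
e_1·a_2 = (-0.3015)·4 + (-0.9045)·(-3) + 0.3015·(-4) + 0.0000·1 = 0.3015.
u_2 = a_2 − 0.3015·e_1 = (4.0909, -2.7273, -4.0909, 1.0000).

u_2 = (4.0909, -2.7273, -4.0909, 1.0000)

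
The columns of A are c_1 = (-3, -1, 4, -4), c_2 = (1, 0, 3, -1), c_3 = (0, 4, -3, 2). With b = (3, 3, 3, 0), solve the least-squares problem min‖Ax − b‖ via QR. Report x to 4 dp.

c_1 = (-3, -1, 4, -4); ‖c_1‖ = 6.4807, so q_1 = (-0.4629, -0.1543, 0.6172, -0.6172).
q_1·c_2 = (-0.4629)·1 + (-0.1543)·0 + 0.6172·3 + (-0.6172)·(-1) = 2.0059.
u_2 = c_2 − 2.0059·q_1 = (1.9286, 0.3095, 1.7619, 0.2381).
‖u_2‖ = 2.6412, so q_2 = (0.7302, 0.1172, 0.6671, 0.0901).
q_1·c_3 = (-0.4629)·0 + (-0.1543)·4 + 0.6172·(-3) + (-0.6172)·2 = -3.7033; q_2·c_3 = 0.7302·0 + 0.1172·4 + 0.6671·(-3) + 0.0901·2 = -1.3522.
u_3 = c_3 + 3.7033·q_1 + 1.3522·q_2 = (-0.7270, 3.5870, 0.1877, -0.1638).
‖u_3‖ = 3.6684, so q_3 = (-0.1982, 0.9778, 0.0512, -0.0447).
Qᵀb = (0.0000, 4.5433, 2.4924).
Back-substitute: x_3 = 2.4924/3.6684 = 0.6794.
x_2 = (4.5433 + 1.3522·0.6794)/2.6412 = 2.0680.
x_1 = (0.0000 − 2.0059·2.0680 + 3.7033·0.6794)/6.4807 = -0.2518.

x = (-0.2518, 2.0680, 0.6794)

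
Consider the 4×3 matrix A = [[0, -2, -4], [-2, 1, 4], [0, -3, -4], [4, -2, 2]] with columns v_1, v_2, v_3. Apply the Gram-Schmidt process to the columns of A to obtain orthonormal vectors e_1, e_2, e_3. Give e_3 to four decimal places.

e_3 = (-0.2003, 0.8681, 0.1336, 0.4341)

e_1 = v_1/‖v_1‖ = (0, -2, 0, 4)/4.4721 = (0.0000, -0.4472, 0.0000, 0.8944).
r_{12} = e_1·v_2 = -2.2361.
u_2 = v_2 + 2.2361·e_1 = (-2.0000, 0.0000, -3.0000, 0.0000).
‖u_2‖ = 3.6056, so e_2 = (-0.5547, 0.0000, -0.8321, 0.0000).
r_{13} = e_1·v_3 = 0.0000; r_{23} = e_2·v_3 = 5.5470.
u_3 = v_3 + 0.0000·e_1 − 5.5470·e_2 = (-0.9231, 4.0000, 0.6154, 2.0000).
‖u_3‖ = 4.6077, so e_3 = (-0.2003, 0.8681, 0.1336, 0.4341).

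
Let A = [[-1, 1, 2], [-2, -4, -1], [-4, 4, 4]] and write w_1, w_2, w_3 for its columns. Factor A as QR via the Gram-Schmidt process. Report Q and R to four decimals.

Q = [[-0.2182, 0.1059, 0.9701], [-0.4364, -0.8997, 0.0000], [-0.8729, 0.4234, -0.2425]], R = [[4.5826, -1.9640, -3.4915], [0.0000, 5.3984, 2.8051], [0.0000, 0.0000, 0.9701]]

w_1 = (-1, -2, -4); ‖w_1‖ = 4.5826, so e_1 = (-0.2182, -0.4364, -0.8729).
e_1·w_2 = (-0.2182)·1 + (-0.4364)·(-4) + (-0.8729)·4 = -1.9640.
u_2 = w_2 + 1.9640·e_1 = (0.5714, -4.8571, 2.2857).
‖u_2‖ = 5.3984, so e_2 = (0.1059, -0.8997, 0.4234).
e_1·w_3 = (-0.2182)·2 + (-0.4364)·(-1) + (-0.8729)·4 = -3.4915; e_2·w_3 = 0.1059·2 + (-0.8997)·(-1) + 0.4234·4 = 2.8051.
u_3 = w_3 + 3.4915·e_1 − 2.8051·e_2 = (0.9412, 0.0000, -0.2353).
‖u_3‖ = 0.9701, so e_3 = (0.9701, 0.0000, -0.2425).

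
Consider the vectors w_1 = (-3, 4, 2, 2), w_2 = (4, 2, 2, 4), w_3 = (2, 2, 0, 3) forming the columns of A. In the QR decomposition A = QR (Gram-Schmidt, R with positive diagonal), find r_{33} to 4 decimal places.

w_1 = (-3, 4, 2, 2); ‖w_1‖ = 5.7446, so q_1 = (-0.5222, 0.6963, 0.3482, 0.3482).
q_1·w_2 = (-0.5222)·4 + 0.6963·2 + 0.3482·2 + 0.3482·4 = 1.3926.
u_2 = w_2 − 1.3926·q_1 = (4.7273, 1.0303, 1.5152, 3.5152).
‖u_2‖ = 6.1693, so q_2 = (0.7663, 0.1670, 0.2456, 0.5698).
q_1·w_3 = (-0.5222)·2 + 0.6963·2 + 0.3482·0 + 0.3482·3 = 1.3926; q_2·w_3 = 0.7663·2 + 0.1670·2 + 0.2456·0 + 0.5698·3 = 3.5759.
u_3 = w_3 − 1.3926·q_1 − 3.5759·q_2 = (-0.0127, 0.4331, -1.3631, 0.4777).
r_{33} = ‖u_3‖ = 1.5079.

r_{33} = 1.5079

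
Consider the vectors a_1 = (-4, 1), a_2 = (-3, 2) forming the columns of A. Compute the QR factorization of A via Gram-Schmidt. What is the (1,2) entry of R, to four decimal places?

q_1 = a_1/‖a_1‖ = (-4, 1)/4.1231 = (-0.9701, 0.2425).
r_{12} = q_1·a_2 = 3.3955.

r_{12} = 3.3955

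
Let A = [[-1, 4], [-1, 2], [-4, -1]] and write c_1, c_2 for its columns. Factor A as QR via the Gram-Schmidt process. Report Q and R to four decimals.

c_1 = (-1, -1, -4); ‖c_1‖ = 4.2426, so q_1 = (-0.2357, -0.2357, -0.9428).
q_1·c_2 = (-0.2357)·4 + (-0.2357)·2 + (-0.9428)·(-1) = -0.4714.
u_2 = c_2 + 0.4714·q_1 = (3.8889, 1.8889, -1.4444).
‖u_2‖ = 4.5583, so q_2 = (0.8532, 0.4144, -0.3169).

Q = [[-0.2357, 0.8532], [-0.2357, 0.4144], [-0.9428, -0.3169]], R = [[4.2426, -0.4714], [0.0000, 4.5583]]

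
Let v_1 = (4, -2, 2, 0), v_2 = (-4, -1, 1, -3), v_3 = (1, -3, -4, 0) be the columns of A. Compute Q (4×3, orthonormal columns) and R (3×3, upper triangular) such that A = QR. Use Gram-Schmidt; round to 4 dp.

Q = [[0.8165, -0.4364, 0.0571], [-0.4082, -0.4364, -0.6419], [0.4082, 0.4364, -0.7561], [0.0000, -0.6547, -0.1141]], R = [[4.8990, -2.4495, 0.4082], [0.0000, 4.5826, -0.8729], [0.0000, 0.0000, 5.0071]]

v_1 = (4, -2, 2, 0); ‖v_1‖ = 4.8990, so e_1 = (0.8165, -0.4082, 0.4082, 0.0000).
e_1·v_2 = 0.8165·(-4) + (-0.4082)·(-1) + 0.4082·1 + 0.0000·(-3) = -2.4495.
u_2 = v_2 + 2.4495·e_1 = (-2.0000, -2.0000, 2.0000, -3.0000).
‖u_2‖ = 4.5826, so e_2 = (-0.4364, -0.4364, 0.4364, -0.6547).
e_1·v_3 = 0.8165·1 + (-0.4082)·(-3) + 0.4082·(-4) + 0.0000·0 = 0.4082; e_2·v_3 = (-0.4364)·1 + (-0.4364)·(-3) + 0.4364·(-4) + (-0.6547)·0 = -0.8729.
u_3 = v_3 − 0.4082·e_1 + 0.8729·e_2 = (0.2857, -3.2143, -3.7857, -0.5714).
‖u_3‖ = 5.0071, so e_3 = (0.0571, -0.6419, -0.7561, -0.1141).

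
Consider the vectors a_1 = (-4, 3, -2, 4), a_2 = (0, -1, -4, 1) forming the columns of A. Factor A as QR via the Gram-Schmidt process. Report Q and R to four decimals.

Q = [[-0.5963, 0.1988], [0.4472, -0.3975], [-0.2981, -0.8944], [0.5963, 0.0497]], R = [[6.7082, 1.3416], [0.0000, 4.0249]]

a_1 = (-4, 3, -2, 4); ‖a_1‖ = 6.7082, so e_1 = (-0.5963, 0.4472, -0.2981, 0.5963).
e_1·a_2 = (-0.5963)·0 + 0.4472·(-1) + (-0.2981)·(-4) + 0.5963·1 = 1.3416.
u_2 = a_2 − 1.3416·e_1 = (0.8000, -1.6000, -3.6000, 0.2000).
‖u_2‖ = 4.0249, so e_2 = (0.1988, -0.3975, -0.8944, 0.0497).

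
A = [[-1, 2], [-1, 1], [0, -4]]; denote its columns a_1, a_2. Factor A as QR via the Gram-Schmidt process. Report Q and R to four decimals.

a_1 = (-1, -1, 0); ‖a_1‖ = 1.4142, so e_1 = (-0.7071, -0.7071, 0.0000).
e_1·a_2 = (-0.7071)·2 + (-0.7071)·1 + 0.0000·(-4) = -2.1213.
u_2 = a_2 + 2.1213·e_1 = (0.5000, -0.5000, -4.0000).
‖u_2‖ = 4.0620, so e_2 = (0.1231, -0.1231, -0.9847).

Q = [[-0.7071, 0.1231], [-0.7071, -0.1231], [0.0000, -0.9847]], R = [[1.4142, -2.1213], [0.0000, 4.0620]]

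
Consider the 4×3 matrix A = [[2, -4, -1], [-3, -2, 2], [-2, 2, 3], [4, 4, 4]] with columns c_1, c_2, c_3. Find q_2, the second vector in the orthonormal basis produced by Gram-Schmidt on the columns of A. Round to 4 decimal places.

q_2 = (-0.7575, -0.1794, 0.4286, 0.4585)

q_1 = c_1/‖c_1‖ = (2, -3, -2, 4)/5.7446 = (0.3482, -0.5222, -0.3482, 0.6963).
r_{12} = q_1·c_2 = 1.7408.
u_2 = c_2 − 1.7408·q_1 = (-4.6061, -1.0909, 2.6061, 2.7879).
‖u_2‖ = 6.0803, so q_2 = (-0.7575, -0.1794, 0.4286, 0.4585).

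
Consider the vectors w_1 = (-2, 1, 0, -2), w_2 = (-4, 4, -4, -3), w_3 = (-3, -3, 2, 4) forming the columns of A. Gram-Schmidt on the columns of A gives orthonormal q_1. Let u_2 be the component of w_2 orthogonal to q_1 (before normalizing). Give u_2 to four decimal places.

w_1 = (-2, 1, 0, -2); ‖w_1‖ = 3.0000, so q_1 = (-0.6667, 0.3333, 0.0000, -0.6667).
q_1·w_2 = (-0.6667)·(-4) + 0.3333·4 + 0.0000·(-4) + (-0.6667)·(-3) = 6.0000.
u_2 = w_2 − 6.0000·q_1 = (0.0000, 2.0000, -4.0000, 1.0000).

u_2 = (0.0000, 2.0000, -4.0000, 1.0000)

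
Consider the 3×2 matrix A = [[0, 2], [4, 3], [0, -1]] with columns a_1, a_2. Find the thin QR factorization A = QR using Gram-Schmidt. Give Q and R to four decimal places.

a_1 = (0, 4, 0); ‖a_1‖ = 4.0000, so q_1 = (0.0000, 1.0000, 0.0000).
q_1·a_2 = 0.0000·2 + 1.0000·3 + 0.0000·(-1) = 3.0000.
u_2 = a_2 − 3.0000·q_1 = (2.0000, 0.0000, -1.0000).
‖u_2‖ = 2.2361, so q_2 = (0.8944, 0.0000, -0.4472).

Q = [[0.0000, 0.8944], [1.0000, 0.0000], [0.0000, -0.4472]], R = [[4.0000, 3.0000], [0.0000, 2.2361]]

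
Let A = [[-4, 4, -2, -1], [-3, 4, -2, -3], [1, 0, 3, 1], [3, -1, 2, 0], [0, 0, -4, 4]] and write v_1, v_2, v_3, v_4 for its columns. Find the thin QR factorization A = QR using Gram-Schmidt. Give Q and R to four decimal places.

Q = [[-0.6761, 0.1942, 0.0948, 0.3437], [-0.5071, 0.5704, -0.1320, -0.3834], [0.1690, 0.3762, 0.4299, 0.7014], [0.5071, 0.7039, -0.1489, -0.1590], [0.0000, 0.0000, -0.8756, 0.4664]], R = [[5.9161, -5.2400, 3.8877, 2.3664], [0.0000, 2.3543, 1.0073, -1.5291], [0.0000, 0.0000, 4.5685, -2.7711], [0.0000, 0.0000, 0.0000, 3.3738]]

e_1 = v_1/‖v_1‖ = (-4, -3, 1, 3, 0)/5.9161 = (-0.6761, -0.5071, 0.1690, 0.5071, 0.0000).
r_{12} = e_1·v_2 = -5.2400.
u_2 = v_2 + 5.2400·e_1 = (0.4571, 1.3429, 0.8857, 1.6571, 0.0000).
‖u_2‖ = 2.3543, so e_2 = (0.1942, 0.5704, 0.3762, 0.7039, 0.0000).
r_{13} = e_1·v_3 = 3.8877; r_{23} = e_2·v_3 = 1.0073.
u_3 = v_3 − 3.8877·e_1 − 1.0073·e_2 = (0.4330, -0.6031, 1.9639, -0.6804, -4.0000).
‖u_3‖ = 4.5685, so e_3 = (0.0948, -0.1320, 0.4299, -0.1489, -0.8756).
r_{14} = e_1·v_4 = 2.3664; r_{24} = e_2·v_4 = -1.5291; r_{34} = e_3·v_4 = -2.7711.
u_4 = v_4 − 2.3664·e_1 + 1.5291·e_2 + 2.7711·e_3 = (1.1595, -1.2937, 2.3665, -0.5364, 1.5737).
‖u_4‖ = 3.3738, so e_4 = (0.3437, -0.3834, 0.7014, -0.1590, 0.4664).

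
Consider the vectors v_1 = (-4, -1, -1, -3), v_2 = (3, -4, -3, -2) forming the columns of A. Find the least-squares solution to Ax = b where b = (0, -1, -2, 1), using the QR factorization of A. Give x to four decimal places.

x = (-0.0078, 0.2107)

v_1 = (-4, -1, -1, -3); ‖v_1‖ = 5.1962, so e_1 = (-0.7698, -0.1925, -0.1925, -0.5774).
e_1·v_2 = (-0.7698)·3 + (-0.1925)·(-4) + (-0.1925)·(-3) + (-0.5774)·(-2) = 0.1925.
u_2 = v_2 − 0.1925·e_1 = (3.1481, -3.9630, -2.9630, -1.8889).
‖u_2‖ = 6.1614, so e_2 = (0.5109, -0.6432, -0.4809, -0.3066).
Qᵀb = (0.0000, 1.2984).
Back-substitute: x_2 = 1.2984/6.1614 = 0.2107.
x_1 = (0.0000 − 0.1925·0.2107)/5.1962 = -0.0078.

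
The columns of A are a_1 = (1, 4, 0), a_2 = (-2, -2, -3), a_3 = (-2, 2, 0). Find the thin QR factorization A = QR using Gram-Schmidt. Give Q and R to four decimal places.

a_1 = (1, 4, 0); ‖a_1‖ = 4.1231, so e_1 = (0.2425, 0.9701, 0.0000).
e_1·a_2 = 0.2425·(-2) + 0.9701·(-2) + 0.0000·(-3) = -2.4254.
u_2 = a_2 + 2.4254·e_1 = (-1.4118, 0.3529, -3.0000).
‖u_2‖ = 3.3343, so e_2 = (-0.4234, 0.1059, -0.8997).
e_1·a_3 = 0.2425·(-2) + 0.9701·2 + 0.0000·0 = 1.4552; e_2·a_3 = (-0.4234)·(-2) + 0.1059·2 + (-0.8997)·0 = 1.0585.
u_3 = a_3 − 1.4552·e_1 − 1.0585·e_2 = (-1.9048, 0.4762, 0.9524).
‖u_3‖ = 2.1822, so e_3 = (-0.8729, 0.2182, 0.4364).

Q = [[0.2425, -0.4234, -0.8729], [0.9701, 0.1059, 0.2182], [0.0000, -0.8997, 0.4364]], R = [[4.1231, -2.4254, 1.4552], [0.0000, 3.3343, 1.0585], [0.0000, 0.0000, 2.1822]]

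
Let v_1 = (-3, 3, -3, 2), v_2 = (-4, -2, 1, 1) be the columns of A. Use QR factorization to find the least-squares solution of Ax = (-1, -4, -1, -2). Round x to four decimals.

x = (-0.4033, 0.5008)

v_1 = (-3, 3, -3, 2); ‖v_1‖ = 5.5678, so e_1 = (-0.5388, 0.5388, -0.5388, 0.3592).
e_1·v_2 = (-0.5388)·(-4) + 0.5388·(-2) + (-0.5388)·1 + 0.3592·1 = 0.8980.
u_2 = v_2 − 0.8980·e_1 = (-3.5161, -2.4839, 1.4839, 0.6774).
‖u_2‖ = 4.6036, so e_2 = (-0.7638, -0.5395, 0.3223, 0.1471).
Qᵀb = (-1.7961, 2.3053).
Back-substitute: x_2 = 2.3053/4.6036 = 0.5008.
x_1 = (-1.7961 − 0.8980·0.5008)/5.5678 = -0.4033.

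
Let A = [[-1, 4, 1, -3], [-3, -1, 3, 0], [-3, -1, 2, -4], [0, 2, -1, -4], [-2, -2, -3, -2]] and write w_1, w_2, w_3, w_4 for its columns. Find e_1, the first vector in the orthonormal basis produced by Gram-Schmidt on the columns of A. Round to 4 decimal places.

w_1 = (-1, -3, -3, 0, -2); ‖w_1‖ = 4.7958, so e_1 = (-0.2085, -0.6255, -0.6255, 0.0000, -0.4170).

e_1 = (-0.2085, -0.6255, -0.6255, 0.0000, -0.4170)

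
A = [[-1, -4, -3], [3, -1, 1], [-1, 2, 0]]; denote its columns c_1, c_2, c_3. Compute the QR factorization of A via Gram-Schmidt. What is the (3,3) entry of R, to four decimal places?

r_{33} = 0.5934

e_1 = c_1/‖c_1‖ = (-1, 3, -1)/3.3166 = (-0.3015, 0.9045, -0.3015).
r_{12} = e_1·c_2 = -0.3015.
u_2 = c_2 + 0.3015·e_1 = (-4.0909, -0.7273, 1.9091).
‖u_2‖ = 4.5726, so e_2 = (-0.8946, -0.1590, 0.4175).
r_{13} = e_1·c_3 = 1.8091; r_{23} = e_2·c_3 = 2.5249.
u_3 = c_3 − 1.8091·e_1 − 2.5249·e_2 = (-0.1957, -0.2348, -0.5087).
r_{33} = ‖u_3‖ = 0.5934.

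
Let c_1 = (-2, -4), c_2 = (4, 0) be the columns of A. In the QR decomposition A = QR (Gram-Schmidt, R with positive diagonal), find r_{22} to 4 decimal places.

c_1 = (-2, -4); ‖c_1‖ = 4.4721, so q_1 = (-0.4472, -0.8944).
q_1·c_2 = (-0.4472)·4 + (-0.8944)·0 = -1.7889.
u_2 = c_2 + 1.7889·q_1 = (3.2000, -1.6000).
r_{22} = ‖u_2‖ = 3.5777.

r_{22} = 3.5777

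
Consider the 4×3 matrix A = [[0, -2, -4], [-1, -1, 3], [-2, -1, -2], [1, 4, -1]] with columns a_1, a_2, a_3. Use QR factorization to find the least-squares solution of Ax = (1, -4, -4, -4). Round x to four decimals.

q_1 = a_1/‖a_1‖ = (0, -1, -2, 1)/2.4495 = (0.0000, -0.4082, -0.8165, 0.4082).
r_{12} = q_1·a_2 = 2.8577.
u_2 = a_2 − 2.8577·q_1 = (-2.0000, 0.1667, 1.3333, 2.8333).
‖u_2‖ = 3.7193, so q_2 = (-0.5377, 0.0448, 0.3585, 0.7618).
r_{13} = q_1·a_3 = 0.0000; r_{23} = q_2·a_3 = 0.8066.
u_3 = a_3 − 0.0000·q_1 − 0.8066·q_2 = (-3.5663, 2.9639, -2.2892, -1.6145).
‖u_3‖ = 5.4175, so q_3 = (-0.6583, 0.5471, -0.4225, -0.2980).
Qᵀb = (3.2660, -5.1981, 0.0356).
Back-substitute: x_3 = 0.0356/5.4175 = 0.0066.
x_2 = (-5.1981 − 0.8066·0.0066)/3.7193 = -1.3990.
x_1 = (3.2660 − 2.8577·(-1.3990) − 0.0000·0.0066)/2.4495 = 2.9655.

x = (2.9655, -1.3990, 0.0066)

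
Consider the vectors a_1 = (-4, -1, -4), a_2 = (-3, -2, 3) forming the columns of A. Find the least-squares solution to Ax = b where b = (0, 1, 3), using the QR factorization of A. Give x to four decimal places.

x = (-0.4155, 0.3560)

a_1 = (-4, -1, -4); ‖a_1‖ = 5.7446, so q_1 = (-0.6963, -0.1741, -0.6963).
q_1·a_2 = (-0.6963)·(-3) + (-0.1741)·(-2) + (-0.6963)·3 = 0.3482.
u_2 = a_2 − 0.3482·q_1 = (-2.7576, -1.9394, 3.2424).
‖u_2‖ = 4.6775, so q_2 = (-0.5895, -0.4146, 0.6932).
Qᵀb = (-2.2630, 1.6650).
Back-substitute: x_2 = 1.6650/4.6775 = 0.3560.
x_1 = (-2.2630 − 0.3482·0.3560)/5.7446 = -0.4155.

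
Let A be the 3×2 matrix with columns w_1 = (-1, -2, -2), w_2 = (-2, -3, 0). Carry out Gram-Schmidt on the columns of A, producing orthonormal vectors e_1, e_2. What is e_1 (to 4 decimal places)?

e_1 = w_1/‖w_1‖ = (-1, -2, -2)/3.0000 = (-0.3333, -0.6667, -0.6667).

e_1 = (-0.3333, -0.6667, -0.6667)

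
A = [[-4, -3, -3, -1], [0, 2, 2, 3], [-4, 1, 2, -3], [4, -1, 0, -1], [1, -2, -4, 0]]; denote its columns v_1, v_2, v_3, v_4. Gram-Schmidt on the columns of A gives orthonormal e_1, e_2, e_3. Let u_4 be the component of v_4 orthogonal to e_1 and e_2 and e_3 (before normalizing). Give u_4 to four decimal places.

u_4 = (1.3936, 1.8908, -1.8493, -0.1996, -1.0244)

e_1 = v_1/‖v_1‖ = (-4, 0, -4, 4, 1)/7.0000 = (-0.5714, 0.0000, -0.5714, 0.5714, 0.1429).
r_{12} = e_1·v_2 = 0.2857.
u_2 = v_2 − 0.2857·e_1 = (-2.8367, 2.0000, 1.1633, -1.1633, -2.0408).
‖u_2‖ = 4.3495, so e_2 = (-0.6522, 0.4598, 0.2674, -0.2674, -0.4692).
r_{13} = e_1·v_3 = 0.0000; r_{23} = e_2·v_3 = 5.2879.
u_3 = v_3 + 0.0000·e_1 − 5.2879·e_2 = (0.4488, -0.4315, 0.5858, 1.4142, -1.5189).
‖u_3‖ = 2.2445, so e_3 = (0.1999, -0.1922, 0.2610, 0.6301, -0.6767).
r_{14} = e_1·v_4 = 1.7143; r_{24} = e_2·v_4 = 1.4968; r_{34} = e_3·v_4 = -2.1897.
u_4 = v_4 − 1.7143·e_1 − 1.4968·e_2 + 2.1897·e_3 = (1.3936, 1.8908, -1.8493, -0.1996, -1.0244).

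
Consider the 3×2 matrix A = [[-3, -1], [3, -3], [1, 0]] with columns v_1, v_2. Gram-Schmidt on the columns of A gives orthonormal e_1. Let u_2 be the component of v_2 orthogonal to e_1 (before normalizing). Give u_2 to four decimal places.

u_2 = (-1.9474, -2.0526, 0.3158)

e_1 = v_1/‖v_1‖ = (-3, 3, 1)/4.3589 = (-0.6882, 0.6882, 0.2294).
r_{12} = e_1·v_2 = -1.3765.
u_2 = v_2 + 1.3765·e_1 = (-1.9474, -2.0526, 0.3158).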